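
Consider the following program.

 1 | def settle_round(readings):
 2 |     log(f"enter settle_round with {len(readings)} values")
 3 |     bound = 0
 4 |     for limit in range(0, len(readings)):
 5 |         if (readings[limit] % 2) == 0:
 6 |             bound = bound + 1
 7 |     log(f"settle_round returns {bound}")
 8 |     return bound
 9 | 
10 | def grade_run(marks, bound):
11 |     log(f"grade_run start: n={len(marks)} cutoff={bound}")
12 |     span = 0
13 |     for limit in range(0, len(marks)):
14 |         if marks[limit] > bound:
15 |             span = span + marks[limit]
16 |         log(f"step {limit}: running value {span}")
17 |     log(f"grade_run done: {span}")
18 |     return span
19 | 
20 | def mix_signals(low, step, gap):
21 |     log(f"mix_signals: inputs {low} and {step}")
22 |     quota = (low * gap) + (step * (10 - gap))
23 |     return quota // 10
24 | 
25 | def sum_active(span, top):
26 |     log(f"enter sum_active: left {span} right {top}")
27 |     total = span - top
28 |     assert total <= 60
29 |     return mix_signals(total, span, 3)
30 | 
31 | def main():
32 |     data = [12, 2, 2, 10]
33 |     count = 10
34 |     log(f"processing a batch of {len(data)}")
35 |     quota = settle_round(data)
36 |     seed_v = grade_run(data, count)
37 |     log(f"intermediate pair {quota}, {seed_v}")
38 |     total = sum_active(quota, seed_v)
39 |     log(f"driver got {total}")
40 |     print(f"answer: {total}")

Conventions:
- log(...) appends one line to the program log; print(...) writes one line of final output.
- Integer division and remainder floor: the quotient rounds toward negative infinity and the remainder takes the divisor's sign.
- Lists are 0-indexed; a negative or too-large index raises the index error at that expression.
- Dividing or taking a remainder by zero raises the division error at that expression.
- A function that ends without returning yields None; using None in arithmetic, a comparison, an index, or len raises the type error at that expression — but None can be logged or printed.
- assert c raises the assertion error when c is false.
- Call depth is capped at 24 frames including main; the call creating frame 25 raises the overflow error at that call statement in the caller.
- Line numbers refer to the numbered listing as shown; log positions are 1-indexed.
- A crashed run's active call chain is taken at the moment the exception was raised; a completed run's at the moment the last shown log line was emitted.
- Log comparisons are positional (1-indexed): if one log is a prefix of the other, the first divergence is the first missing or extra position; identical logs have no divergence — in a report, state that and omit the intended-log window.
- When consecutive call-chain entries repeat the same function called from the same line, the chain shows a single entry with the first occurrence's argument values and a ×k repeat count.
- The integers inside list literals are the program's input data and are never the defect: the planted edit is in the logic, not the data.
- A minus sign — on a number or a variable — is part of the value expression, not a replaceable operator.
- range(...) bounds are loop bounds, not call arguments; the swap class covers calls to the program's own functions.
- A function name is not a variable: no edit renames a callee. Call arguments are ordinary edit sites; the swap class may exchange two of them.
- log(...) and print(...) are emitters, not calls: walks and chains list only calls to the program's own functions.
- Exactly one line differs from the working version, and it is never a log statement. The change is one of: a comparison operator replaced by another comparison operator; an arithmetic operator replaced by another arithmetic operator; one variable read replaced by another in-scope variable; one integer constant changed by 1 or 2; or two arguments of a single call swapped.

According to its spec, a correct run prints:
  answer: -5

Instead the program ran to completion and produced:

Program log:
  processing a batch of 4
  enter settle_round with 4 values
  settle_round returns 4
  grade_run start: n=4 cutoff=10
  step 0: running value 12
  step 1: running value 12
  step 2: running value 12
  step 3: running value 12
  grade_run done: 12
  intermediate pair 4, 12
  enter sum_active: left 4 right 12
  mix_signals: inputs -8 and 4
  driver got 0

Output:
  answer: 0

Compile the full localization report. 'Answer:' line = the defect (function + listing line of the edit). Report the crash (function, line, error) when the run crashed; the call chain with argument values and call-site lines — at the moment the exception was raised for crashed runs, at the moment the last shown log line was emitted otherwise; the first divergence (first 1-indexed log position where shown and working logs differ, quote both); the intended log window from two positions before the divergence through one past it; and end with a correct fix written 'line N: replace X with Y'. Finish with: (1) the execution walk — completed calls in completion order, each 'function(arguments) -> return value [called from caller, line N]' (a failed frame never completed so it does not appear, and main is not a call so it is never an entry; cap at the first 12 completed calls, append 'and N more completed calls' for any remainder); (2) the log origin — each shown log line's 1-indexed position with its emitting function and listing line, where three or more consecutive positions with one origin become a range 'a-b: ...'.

Answer: the defect is in sum_active at line 29.
The tell: At log position 12 the runs split — shown 'mix_signals: inputs -8 and 4', but the working version logs 'mix_signals: inputs 4 and -8'.
Call chain: main.
First divergence: at position 12 the run shows 'mix_signals: inputs -8 and 4' where the working version logs 'mix_signals: inputs 4 and -8'.
Intended log window:
  10: intermediate pair 4, 12
  11: enter sum_active: left 4 right 12
  12: mix_signals: inputs 4 and -8
  13: driver got -5
Execution walk:
  settle_round([12, 2, 2, 10]) -> 4  [called from main, line 35]
  grade_run([12, 2, 2, 10], 10) -> 12  [called from main, line 36]
  mix_signals(-8, 4, 3) -> 0  [called from sum_active, line 29]
  sum_active(4, 12) -> 0  [called from main, line 38]
Log origin:
  1: logged in main at line 34
  2: logged in settle_round at line 2
  3: logged in settle_round at line 7
  4: logged in grade_run at line 11
  5-8: logged in grade_run at line 16
  9: logged in grade_run at line 17
  10: logged in main at line 37
  11: logged in sum_active at line 26
  12: logged in mix_signals at line 21
  13: logged in main at line 39
A correct fix: line 29: replace `mix_signals(total, span, 3)` with `mix_signals(span, total, 3)`.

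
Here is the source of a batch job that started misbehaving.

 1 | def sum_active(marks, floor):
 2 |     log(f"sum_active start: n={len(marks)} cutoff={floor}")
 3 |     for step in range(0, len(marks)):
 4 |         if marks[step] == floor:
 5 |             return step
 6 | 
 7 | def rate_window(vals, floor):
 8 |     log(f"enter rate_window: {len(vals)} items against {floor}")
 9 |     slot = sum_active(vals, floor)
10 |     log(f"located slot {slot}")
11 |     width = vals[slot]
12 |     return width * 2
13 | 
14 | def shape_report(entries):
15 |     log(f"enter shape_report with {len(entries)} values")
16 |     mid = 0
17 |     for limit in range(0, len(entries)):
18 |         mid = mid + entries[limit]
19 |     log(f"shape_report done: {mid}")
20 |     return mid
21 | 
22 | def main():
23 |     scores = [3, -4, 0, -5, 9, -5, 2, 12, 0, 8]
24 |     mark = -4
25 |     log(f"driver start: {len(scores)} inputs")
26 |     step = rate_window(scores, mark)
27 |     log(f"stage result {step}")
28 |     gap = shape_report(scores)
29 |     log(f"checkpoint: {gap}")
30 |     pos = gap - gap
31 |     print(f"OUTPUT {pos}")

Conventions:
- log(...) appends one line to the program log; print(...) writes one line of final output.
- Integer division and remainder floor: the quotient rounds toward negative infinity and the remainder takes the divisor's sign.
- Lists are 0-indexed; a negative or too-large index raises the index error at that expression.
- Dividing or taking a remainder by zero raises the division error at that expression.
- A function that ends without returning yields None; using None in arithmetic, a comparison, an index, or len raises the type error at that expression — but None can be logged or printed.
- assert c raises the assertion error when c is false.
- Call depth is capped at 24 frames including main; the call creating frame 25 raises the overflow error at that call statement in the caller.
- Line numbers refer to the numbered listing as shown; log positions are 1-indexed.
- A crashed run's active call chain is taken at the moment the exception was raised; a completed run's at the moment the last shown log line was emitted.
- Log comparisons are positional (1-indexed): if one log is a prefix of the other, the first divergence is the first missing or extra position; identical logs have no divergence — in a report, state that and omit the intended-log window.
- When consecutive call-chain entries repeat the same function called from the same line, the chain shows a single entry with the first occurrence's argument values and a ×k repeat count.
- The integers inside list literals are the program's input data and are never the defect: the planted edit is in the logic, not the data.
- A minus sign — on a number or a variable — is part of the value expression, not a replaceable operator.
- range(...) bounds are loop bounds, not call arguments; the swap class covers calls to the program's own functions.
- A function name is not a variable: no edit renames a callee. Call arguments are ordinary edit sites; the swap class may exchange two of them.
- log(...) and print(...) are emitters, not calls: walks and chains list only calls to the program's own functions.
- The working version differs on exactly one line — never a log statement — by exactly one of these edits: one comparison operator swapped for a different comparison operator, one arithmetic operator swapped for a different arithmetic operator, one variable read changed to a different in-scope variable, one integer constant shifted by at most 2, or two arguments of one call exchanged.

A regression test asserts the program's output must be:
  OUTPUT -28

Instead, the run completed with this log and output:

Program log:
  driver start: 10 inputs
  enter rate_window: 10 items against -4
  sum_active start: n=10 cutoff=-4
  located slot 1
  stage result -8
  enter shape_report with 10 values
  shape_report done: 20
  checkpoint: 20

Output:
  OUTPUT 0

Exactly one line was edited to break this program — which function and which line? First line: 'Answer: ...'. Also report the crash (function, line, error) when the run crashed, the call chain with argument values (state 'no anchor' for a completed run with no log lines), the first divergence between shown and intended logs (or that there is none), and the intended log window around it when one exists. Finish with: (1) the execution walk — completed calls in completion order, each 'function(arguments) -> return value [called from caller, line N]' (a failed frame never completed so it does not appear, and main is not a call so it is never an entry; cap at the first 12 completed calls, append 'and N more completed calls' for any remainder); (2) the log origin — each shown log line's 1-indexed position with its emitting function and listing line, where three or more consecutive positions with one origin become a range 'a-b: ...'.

Answer: the defect is in main at line 30.
Core observation: The two runs log identically and part ways only at the printed values.
Call chain: main.
First divergence: none — the logs agree in full.
Execution walk:
  sum_active([3, -4, 0, -5, 9, -5, 2, 12, 0, 8], -4) -> 1  [called from rate_window, line 9]
  rate_window([3, -4, 0, -5, 9, -5, 2, 12, 0, 8], -4) -> -8  [called from main, line 26]
  shape_report([3, -4, 0, -5, 9, -5, 2, 12, 0, 8]) -> 20  [called from main, line 28]
Log origins:
  1: logged in main at line 25
  2: logged in rate_window at line 8
  3: logged in sum_active at line 2
  4: logged in rate_window at line 10
  5: logged in main at line 27
  6: logged in shape_report at line 15
  7: logged in shape_report at line 19
  8: logged in main at line 29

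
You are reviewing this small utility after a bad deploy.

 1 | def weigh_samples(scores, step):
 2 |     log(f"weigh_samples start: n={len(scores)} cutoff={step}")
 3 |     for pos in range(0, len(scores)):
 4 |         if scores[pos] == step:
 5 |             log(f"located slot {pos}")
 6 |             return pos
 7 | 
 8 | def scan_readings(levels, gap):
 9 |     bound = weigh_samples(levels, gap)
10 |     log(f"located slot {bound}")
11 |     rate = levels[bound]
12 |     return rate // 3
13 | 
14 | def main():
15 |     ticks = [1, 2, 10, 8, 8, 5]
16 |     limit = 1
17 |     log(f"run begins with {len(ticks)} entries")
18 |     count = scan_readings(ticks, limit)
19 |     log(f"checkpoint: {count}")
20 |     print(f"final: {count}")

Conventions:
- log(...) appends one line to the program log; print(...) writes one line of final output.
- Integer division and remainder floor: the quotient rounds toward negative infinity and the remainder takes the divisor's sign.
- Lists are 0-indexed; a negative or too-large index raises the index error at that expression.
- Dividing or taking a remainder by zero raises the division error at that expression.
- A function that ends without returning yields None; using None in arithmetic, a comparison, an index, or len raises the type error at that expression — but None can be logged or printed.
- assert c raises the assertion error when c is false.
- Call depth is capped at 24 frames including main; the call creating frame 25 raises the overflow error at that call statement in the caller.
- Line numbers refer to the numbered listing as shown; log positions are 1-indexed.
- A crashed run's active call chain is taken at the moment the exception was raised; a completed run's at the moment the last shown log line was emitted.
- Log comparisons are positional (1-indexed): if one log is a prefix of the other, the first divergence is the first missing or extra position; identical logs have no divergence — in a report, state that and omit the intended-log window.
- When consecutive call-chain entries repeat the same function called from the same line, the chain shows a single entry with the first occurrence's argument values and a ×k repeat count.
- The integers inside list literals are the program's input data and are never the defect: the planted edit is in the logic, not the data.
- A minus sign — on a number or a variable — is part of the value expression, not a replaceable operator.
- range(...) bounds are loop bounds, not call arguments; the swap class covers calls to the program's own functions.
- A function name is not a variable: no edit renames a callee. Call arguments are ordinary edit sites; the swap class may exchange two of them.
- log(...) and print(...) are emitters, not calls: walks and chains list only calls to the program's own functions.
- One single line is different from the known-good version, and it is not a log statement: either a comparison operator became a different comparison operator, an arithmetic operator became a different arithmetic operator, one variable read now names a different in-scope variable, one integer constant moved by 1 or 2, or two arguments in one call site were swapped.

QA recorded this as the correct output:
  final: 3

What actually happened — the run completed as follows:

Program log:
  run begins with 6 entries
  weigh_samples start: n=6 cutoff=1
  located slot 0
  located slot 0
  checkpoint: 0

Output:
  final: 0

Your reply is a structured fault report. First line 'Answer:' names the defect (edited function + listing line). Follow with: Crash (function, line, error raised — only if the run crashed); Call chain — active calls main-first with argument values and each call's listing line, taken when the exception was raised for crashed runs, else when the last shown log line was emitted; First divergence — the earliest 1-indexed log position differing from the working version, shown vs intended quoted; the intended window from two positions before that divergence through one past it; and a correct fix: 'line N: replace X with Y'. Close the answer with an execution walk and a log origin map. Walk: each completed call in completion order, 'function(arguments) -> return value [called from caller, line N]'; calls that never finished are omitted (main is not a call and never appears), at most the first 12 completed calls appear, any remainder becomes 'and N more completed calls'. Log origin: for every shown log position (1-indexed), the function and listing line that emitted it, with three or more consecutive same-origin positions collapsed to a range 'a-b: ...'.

Answer: the defect is in scan_readings at line 12.
Core observation: The log first diverges at position 5: the faulty run prints 'checkpoint: 0' where the working version prints 'checkpoint: 3'.
Call chain: main.
First divergence: position 5 — shown 'checkpoint: 0', intended 'checkpoint: 3'.
Intended log window:
  3: located slot 0
  4: located slot 0
  5: checkpoint: 3
Execution walk:
  weigh_samples([1, 2, 10, 8, 8, 5], 1) -> 0  [called from scan_readings, line 9]
  scan_readings([1, 2, 10, 8, 8, 5], 1) -> 0  [called from main, line 18]
Origin of each log line:
  1 — main, line 17
  2 — weigh_samples, line 2
  3 — weigh_samples, line 5
  4 — scan_readings, line 10
  5 — main, line 19
A correct fix: line 12: replace `//` with `*`.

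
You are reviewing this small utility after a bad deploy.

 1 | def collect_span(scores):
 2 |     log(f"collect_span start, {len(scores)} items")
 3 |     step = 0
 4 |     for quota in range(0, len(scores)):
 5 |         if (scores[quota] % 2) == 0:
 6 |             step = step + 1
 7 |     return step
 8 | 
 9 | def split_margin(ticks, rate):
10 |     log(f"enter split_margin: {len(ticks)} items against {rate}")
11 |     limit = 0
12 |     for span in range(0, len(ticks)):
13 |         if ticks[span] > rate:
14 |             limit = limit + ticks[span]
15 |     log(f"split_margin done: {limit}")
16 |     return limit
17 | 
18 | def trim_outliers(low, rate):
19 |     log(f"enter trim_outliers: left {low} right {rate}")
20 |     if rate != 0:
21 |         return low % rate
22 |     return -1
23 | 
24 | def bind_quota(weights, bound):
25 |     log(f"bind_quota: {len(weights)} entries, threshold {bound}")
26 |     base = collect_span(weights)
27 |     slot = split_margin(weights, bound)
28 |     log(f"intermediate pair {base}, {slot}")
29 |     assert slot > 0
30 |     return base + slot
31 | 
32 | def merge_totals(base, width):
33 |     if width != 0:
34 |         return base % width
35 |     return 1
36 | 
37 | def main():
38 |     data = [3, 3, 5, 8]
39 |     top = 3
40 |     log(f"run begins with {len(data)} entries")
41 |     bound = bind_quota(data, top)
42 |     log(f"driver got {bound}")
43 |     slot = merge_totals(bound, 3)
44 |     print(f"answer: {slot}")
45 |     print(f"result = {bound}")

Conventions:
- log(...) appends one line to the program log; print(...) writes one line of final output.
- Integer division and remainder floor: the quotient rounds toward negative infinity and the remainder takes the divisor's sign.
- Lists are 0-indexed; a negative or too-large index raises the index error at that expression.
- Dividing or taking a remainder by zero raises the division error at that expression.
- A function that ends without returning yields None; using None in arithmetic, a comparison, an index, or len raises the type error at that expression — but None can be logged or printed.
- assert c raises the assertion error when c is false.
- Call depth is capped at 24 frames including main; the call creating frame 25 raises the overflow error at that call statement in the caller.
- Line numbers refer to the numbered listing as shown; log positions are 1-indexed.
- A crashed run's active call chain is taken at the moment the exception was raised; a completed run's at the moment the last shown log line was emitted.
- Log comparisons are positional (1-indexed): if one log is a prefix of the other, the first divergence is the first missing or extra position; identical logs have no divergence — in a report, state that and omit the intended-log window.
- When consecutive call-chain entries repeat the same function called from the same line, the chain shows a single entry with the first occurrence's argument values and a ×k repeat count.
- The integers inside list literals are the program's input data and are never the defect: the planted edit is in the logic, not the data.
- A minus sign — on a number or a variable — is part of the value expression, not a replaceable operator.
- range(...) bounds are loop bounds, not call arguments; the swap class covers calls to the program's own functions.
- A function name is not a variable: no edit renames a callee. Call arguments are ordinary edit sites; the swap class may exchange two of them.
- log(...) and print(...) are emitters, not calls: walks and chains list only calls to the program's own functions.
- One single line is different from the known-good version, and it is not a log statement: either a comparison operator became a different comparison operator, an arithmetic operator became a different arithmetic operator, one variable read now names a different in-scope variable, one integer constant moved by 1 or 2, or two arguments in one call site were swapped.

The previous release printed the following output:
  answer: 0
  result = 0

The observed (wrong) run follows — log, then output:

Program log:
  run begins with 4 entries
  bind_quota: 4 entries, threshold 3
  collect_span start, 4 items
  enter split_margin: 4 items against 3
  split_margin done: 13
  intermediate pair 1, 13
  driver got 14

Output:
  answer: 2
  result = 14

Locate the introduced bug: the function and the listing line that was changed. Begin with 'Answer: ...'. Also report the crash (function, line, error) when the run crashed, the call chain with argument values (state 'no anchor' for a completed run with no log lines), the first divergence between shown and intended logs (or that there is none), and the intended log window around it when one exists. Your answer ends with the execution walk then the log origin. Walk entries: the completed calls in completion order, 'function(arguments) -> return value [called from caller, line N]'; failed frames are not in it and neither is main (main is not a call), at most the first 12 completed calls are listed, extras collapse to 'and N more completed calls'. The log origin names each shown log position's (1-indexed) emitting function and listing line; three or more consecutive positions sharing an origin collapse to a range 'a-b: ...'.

Answer: the defect is in bind_quota at line 30.
The tell: Everything matches until log position 7, which reads 'driver got 14' in place of 'driver got 0'.
Call chain: main.
First divergence: position 7 — shown 'driver got 14', intended 'driver got 0'.
Intended log window:
  5: split_margin done: 13
  6: intermediate pair 1, 13
  7: driver got 0
Execution walk:
  collect_span([3, 3, 5, 8]) -> 1  [called from bind_quota, line 26]
  split_margin([3, 3, 5, 8], 3) -> 13  [called from bind_quota, line 27]
  bind_quota([3, 3, 5, 8], 3) -> 14  [called from main, line 41]
  merge_totals(14, 3) -> 2  [called from main, line 43]
Log origin:
  1 — main, line 40
  2 — bind_quota, line 25
  3 — collect_span, line 2
  4 — split_margin, line 10
  5 — split_margin, line 15
  6 — bind_quota, line 28
  7 — main, line 42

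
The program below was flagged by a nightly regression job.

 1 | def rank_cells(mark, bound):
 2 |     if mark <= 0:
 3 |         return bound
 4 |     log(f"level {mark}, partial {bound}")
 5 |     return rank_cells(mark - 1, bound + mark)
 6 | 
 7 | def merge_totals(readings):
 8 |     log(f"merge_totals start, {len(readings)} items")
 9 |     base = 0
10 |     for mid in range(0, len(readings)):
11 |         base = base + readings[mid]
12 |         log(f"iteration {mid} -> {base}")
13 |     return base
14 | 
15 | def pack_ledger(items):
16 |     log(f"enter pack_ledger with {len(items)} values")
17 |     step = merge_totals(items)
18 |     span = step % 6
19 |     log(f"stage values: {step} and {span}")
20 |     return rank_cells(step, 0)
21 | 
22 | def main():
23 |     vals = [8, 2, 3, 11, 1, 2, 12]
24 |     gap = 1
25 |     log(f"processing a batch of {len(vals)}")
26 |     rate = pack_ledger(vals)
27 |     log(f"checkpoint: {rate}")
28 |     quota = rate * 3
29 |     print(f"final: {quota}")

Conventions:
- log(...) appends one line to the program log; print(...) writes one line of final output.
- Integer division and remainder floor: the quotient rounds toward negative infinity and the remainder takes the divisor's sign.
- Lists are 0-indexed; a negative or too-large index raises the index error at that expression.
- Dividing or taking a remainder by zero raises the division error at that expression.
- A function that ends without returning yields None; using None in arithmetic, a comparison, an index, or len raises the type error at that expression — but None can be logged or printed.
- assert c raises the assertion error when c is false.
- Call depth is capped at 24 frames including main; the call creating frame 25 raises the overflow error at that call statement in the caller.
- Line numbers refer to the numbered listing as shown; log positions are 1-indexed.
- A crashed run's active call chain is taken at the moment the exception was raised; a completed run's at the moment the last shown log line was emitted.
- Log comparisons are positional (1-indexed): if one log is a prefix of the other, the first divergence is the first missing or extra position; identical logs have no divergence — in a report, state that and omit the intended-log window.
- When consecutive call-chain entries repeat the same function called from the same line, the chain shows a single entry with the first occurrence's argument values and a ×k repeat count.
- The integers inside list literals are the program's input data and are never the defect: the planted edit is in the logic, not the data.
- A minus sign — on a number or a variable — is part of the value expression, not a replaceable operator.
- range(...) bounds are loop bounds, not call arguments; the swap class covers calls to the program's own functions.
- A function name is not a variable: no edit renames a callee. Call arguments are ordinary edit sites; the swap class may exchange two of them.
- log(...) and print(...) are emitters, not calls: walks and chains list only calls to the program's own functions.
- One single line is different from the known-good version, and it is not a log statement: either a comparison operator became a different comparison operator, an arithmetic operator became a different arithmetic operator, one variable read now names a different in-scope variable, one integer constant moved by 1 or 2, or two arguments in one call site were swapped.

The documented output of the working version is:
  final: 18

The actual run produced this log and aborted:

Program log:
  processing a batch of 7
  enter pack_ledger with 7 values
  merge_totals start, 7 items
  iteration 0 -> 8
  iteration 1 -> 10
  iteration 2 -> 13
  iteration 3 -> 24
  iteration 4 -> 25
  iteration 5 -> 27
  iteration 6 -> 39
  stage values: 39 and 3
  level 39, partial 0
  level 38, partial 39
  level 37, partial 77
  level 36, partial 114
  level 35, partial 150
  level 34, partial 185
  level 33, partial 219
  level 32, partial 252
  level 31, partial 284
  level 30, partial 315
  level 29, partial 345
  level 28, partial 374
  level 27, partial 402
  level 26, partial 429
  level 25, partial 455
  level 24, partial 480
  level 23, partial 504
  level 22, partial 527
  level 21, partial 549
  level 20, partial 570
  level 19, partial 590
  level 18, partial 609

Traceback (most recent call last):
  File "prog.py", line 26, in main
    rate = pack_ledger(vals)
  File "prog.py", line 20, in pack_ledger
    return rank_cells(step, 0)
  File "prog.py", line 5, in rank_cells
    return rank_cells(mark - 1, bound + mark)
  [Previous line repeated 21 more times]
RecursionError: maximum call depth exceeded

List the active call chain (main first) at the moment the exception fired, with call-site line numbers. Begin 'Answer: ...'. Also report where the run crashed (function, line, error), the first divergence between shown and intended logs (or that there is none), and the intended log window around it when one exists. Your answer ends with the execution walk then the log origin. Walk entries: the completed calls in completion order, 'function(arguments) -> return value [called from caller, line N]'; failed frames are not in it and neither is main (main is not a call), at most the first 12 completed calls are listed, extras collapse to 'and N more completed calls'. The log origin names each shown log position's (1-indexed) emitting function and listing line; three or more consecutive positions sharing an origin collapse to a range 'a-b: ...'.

Answer: main -> pack_ledger (called at line 26) -> rank_cells (called at line 20) -> rank_cells (called at line 5) ×21.
The tell: The log first diverges at position 12: the faulty run prints 'level 39, partial 0' where the working version prints 'level 3, partial 0'.
Crash: rank_cells, line 5, RecursionError.
First divergence: position 12; shown 'level 39, partial 0' vs intended 'level 3, partial 0'.
Intended log window:
  10: iteration 6 -> 39
  11: stage values: 39 and 3
  12: level 3, partial 0
  13: level 2, partial 3
Execution walk:
  merge_totals([8, 2, 3, 11, 1, 2, 12]) -> 39  [called from pack_ledger, line 17]
Log origins:
  1 — main, line 25
  2 — pack_ledger, line 16
  3 — merge_totals, line 8
  4-10 — merge_totals, line 12
  11 — pack_ledger, line 19
  12-33 — rank_cells, line 4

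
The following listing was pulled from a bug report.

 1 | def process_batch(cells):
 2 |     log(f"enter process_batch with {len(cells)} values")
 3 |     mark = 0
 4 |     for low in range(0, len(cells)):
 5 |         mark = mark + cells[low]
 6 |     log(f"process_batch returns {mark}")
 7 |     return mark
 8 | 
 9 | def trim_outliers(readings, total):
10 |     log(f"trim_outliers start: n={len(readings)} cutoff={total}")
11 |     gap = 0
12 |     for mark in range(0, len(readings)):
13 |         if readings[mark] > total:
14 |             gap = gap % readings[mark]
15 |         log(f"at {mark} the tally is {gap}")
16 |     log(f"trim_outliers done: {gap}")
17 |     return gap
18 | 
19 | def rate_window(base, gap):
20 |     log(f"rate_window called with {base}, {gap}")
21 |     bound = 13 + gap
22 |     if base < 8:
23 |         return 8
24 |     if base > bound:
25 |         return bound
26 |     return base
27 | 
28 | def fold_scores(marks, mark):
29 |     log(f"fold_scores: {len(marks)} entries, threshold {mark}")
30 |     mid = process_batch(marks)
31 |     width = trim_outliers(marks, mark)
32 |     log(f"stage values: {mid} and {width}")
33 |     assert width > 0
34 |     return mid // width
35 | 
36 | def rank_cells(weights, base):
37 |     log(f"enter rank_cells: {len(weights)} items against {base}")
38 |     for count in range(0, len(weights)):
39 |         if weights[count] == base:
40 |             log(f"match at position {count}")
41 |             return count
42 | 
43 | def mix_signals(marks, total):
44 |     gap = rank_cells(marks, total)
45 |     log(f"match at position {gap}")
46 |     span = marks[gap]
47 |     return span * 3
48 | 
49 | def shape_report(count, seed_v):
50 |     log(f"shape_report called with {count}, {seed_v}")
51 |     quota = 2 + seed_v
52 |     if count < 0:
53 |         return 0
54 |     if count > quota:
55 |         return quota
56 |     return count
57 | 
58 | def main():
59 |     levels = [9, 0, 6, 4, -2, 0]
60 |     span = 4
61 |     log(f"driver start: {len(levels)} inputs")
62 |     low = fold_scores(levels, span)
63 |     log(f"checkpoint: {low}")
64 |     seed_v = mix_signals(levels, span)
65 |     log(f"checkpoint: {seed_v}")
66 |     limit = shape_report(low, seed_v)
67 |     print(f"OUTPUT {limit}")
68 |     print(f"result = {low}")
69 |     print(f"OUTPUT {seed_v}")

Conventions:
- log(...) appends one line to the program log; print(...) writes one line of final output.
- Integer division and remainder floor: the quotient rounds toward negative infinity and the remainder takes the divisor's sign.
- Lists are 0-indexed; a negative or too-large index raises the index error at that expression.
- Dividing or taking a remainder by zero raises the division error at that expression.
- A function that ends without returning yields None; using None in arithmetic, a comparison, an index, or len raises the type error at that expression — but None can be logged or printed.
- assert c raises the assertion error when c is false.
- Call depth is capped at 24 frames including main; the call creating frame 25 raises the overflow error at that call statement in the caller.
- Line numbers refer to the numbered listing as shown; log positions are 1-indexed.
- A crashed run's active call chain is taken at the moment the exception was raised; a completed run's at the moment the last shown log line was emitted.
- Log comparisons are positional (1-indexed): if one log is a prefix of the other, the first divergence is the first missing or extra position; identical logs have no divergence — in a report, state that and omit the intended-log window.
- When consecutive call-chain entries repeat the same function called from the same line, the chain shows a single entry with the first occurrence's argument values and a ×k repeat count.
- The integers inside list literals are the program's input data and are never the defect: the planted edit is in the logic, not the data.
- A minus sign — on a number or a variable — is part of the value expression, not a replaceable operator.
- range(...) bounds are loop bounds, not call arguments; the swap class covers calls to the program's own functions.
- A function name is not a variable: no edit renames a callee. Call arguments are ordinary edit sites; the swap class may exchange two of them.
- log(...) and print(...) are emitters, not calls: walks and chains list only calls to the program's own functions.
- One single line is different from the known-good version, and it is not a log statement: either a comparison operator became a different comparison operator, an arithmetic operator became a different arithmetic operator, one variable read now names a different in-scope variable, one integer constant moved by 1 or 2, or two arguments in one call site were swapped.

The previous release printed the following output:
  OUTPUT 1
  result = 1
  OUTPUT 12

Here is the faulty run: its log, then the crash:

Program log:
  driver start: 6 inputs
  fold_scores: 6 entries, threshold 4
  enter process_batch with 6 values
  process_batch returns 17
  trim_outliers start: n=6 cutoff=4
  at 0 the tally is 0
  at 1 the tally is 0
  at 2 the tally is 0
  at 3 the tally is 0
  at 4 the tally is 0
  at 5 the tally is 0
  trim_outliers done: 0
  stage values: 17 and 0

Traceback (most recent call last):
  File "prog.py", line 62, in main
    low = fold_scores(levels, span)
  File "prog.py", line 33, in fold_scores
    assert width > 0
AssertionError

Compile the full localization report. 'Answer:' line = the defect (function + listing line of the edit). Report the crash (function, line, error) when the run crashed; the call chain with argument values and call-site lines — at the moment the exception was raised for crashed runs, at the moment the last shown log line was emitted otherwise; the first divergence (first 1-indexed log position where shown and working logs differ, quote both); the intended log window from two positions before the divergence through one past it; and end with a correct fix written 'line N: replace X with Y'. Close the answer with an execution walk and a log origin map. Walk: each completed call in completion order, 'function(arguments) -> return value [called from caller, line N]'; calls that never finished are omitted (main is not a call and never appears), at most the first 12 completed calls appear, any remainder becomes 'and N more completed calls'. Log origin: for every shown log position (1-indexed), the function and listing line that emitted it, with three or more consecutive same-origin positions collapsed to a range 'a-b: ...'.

Answer: the defect is in trim_outliers at line 14.
Core observation: The log first diverges at position 6: the faulty run prints 'at 0 the tally is 0' where the working version prints 'at 0 the tally is 9'.
Crash: fold_scores, line 33, AssertionError.
Call chain: main -> fold_scores([9, 0, 6, 4, -2, 0], 4) (called at line 62).
First divergence: at position 6 the run shows 'at 0 the tally is 0' where the working version logs 'at 0 the tally is 9'.
Intended log window:
  4: process_batch returns 17
  5: trim_outliers start: n=6 cutoff=4
  6: at 0 the tally is 9
  7: at 1 the tally is 9
Execution walk:
  process_batch([9, 0, 6, 4, -2, 0]) -> 17  [called from fold_scores, line 30]
  trim_outliers([9, 0, 6, 4, -2, 0], 4) -> 0  [called from fold_scores, line 31]
Log origin:
  1: logged in main at line 61
  2: logged in fold_scores at line 29
  3: logged in process_batch at line 2
  4: logged in process_batch at line 6
  5: logged in trim_outliers at line 10
  6-11: logged in trim_outliers at line 15
  12: logged in trim_outliers at line 16
  13: logged in fold_scores at line 32
A correct fix: line 14: replace `%` with `+`.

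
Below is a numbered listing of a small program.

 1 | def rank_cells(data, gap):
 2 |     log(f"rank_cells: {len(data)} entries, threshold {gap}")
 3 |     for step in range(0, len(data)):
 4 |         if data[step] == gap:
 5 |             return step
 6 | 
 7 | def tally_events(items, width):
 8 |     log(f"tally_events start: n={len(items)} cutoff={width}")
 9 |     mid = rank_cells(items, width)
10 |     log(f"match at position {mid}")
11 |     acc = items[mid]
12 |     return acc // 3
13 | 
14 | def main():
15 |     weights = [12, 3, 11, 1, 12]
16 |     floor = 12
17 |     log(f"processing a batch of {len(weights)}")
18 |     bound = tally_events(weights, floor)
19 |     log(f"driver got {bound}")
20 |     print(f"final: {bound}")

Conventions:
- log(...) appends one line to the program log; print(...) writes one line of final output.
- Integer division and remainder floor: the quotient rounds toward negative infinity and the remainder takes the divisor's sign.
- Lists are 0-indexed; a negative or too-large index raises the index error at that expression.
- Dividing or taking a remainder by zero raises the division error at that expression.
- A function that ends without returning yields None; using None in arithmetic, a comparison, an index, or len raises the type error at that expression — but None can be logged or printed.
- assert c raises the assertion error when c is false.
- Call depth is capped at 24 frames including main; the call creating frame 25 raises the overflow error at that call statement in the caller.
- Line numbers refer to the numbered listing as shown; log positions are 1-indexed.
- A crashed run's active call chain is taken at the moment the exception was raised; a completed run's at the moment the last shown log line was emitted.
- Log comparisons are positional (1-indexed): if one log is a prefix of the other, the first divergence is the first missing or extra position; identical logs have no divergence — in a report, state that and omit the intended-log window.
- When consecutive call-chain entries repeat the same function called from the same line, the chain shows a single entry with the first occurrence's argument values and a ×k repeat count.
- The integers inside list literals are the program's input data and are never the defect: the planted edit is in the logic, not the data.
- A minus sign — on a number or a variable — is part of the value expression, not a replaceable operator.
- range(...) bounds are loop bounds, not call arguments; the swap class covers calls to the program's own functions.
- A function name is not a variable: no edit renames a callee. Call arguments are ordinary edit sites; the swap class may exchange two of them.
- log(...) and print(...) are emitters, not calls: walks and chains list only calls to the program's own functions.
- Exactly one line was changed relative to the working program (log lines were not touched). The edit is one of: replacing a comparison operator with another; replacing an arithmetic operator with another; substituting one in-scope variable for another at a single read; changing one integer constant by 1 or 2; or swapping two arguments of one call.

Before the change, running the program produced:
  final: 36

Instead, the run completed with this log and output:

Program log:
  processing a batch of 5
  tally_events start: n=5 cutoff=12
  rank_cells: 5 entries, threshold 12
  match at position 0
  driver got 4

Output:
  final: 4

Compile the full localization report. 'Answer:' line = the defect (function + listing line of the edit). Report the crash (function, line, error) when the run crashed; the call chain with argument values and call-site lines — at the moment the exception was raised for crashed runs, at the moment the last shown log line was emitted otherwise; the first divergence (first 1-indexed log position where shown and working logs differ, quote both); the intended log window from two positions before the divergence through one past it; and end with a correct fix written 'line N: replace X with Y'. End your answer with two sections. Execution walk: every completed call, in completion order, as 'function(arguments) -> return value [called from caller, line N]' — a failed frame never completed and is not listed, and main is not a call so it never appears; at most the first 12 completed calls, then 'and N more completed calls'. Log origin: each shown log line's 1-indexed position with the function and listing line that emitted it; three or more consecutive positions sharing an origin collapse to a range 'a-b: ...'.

Answer: the defect is in tally_events at line 12.
Key fact: The earliest visible damage is log position 5 — 'driver got 4' rather than the intended 'driver got 36'.
Call chain: main.
First divergence: at position 5 the run shows 'driver got 4' where the working version logs 'driver got 36'.
Intended log window:
  3: rank_cells: 5 entries, threshold 12
  4: match at position 0
  5: driver got 36
Execution walk:
  rank_cells([12, 3, 11, 1, 12], 12) -> 0  [called from tally_events, line 9]
  tally_events([12, 3, 11, 1, 12], 12) -> 4  [called from main, line 18]
Log origins:
  1 — main, line 17
  2 — tally_events, line 8
  3 — rank_cells, line 2
  4 — tally_events, line 10
  5 — main, line 19
A correct fix: line 12: replace `//` with `*`.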